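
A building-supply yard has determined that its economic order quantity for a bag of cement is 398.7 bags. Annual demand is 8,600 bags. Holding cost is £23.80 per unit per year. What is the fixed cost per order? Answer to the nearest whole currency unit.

S ≈ £220

Squaring Q* = √(2DS/H) gives Q*² = 2DS/H.
From Q* = √(2DS/H): S = Q*²H / (2D) = 398.7² × 23.8 / (2 × 8,600) = 219.9586.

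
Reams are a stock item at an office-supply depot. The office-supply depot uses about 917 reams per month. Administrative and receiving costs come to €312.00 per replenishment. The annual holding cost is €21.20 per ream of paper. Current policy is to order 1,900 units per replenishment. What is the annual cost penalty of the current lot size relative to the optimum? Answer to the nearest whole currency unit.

Extra cost ≈ €9,882 per year

Annual demand D = 917 × 12 = 11,004.
EOQ = √(2DS/H) = √(2 × 11,004 × 312 / 21.2) ≈ 569.11.
Cost at Q* = (D/Q*)S + (Q*/2)H = √(2DSH) ≈ €12,065.23.
Cost at Q = 1,900: (11,004/1,900)×312 + (1,900/2)×21.2 = €1,806.97 + €20,140.00 = €21,946.97.
Excess = €21,946.97 − €12,065.23 = €9,881.75.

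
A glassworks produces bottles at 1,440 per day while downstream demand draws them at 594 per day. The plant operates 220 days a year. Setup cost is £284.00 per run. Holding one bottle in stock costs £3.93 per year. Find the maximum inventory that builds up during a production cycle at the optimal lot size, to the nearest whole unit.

Annual demand D = 594 × 220 = 130,680.
Production build-up factor (1 − d/p) = 1 − 594/1,440 = 0.5875.
Q* = √(2DS / (H(1 − d/p))) = √(2 × 130,680 × 284 / (3.93 × 0.5875)).
= √(74,226,240 / 2.3089) ≈ 5669.941.
Maximum inventory = Q*(1 − d/p) = 5669.941 × 0.5875 ≈ 3331.090.

I_max ≈ 3,331 bottles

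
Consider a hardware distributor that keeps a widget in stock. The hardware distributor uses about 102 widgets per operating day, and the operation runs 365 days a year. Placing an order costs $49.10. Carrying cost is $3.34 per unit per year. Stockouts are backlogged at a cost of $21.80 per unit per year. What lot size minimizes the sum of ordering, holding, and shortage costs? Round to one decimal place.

Annual demand D = 102 × 365 = 37,230.
With planned backorders, Q* = √(2DS/H) · √((H+B)/B).
√(2DS/H) = √(2 × 37,230 × 49.1 / 3.34) = 1046.234.
√((H+B)/B) = √((3.34+21.8)/21.8) = 1.0739.
Q* ≈ 1123.527.

Q* ≈ 1,123.5 widgets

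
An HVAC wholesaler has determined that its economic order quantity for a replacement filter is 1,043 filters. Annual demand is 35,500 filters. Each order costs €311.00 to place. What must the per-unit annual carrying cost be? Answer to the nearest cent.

H ≈ €20.30

Squaring Q* = √(2DS/H) gives Q*² = 2DS/H.
From Q* = √(2DS/H): H = 2DS / Q*² = 2 × 35,500 × 311 / 1,043² = 20.2979.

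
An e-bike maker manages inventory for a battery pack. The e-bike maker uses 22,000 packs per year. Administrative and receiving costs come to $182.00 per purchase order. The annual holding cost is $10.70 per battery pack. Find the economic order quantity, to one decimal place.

EOQ = √(2DS / H) = √(2 × 22,000 × 182 / 10.7).
= √(8,008,000 / 10.7) = √748,411.215 ≈ 865.108.

Q* ≈ 865.1 packs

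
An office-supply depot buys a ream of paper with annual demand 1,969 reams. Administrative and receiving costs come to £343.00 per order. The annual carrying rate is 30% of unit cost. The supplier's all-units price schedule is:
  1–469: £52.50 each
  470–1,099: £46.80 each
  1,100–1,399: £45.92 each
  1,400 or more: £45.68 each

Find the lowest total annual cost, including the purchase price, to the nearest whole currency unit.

Holding cost per unit per year at price C is H = 0.30·C.
For each price level, check whether its EOQ is feasible; otherwise the best quantity at that price is the breakpoint.
EOQ at £52.50 = 292.8 (feasible in tier 1): TC = 1,969×£52.50 + (1,969/292.8)×343 + (292.8/2)×0.30×£52.50 = £107,984.88.
EOQ at £46.80 = 310.2 < 470, so use break Q=470: TC = 1,969×£46.80 + (1,969/470.0)×343 + (470.0/2)×0.30×£46.80 = £96,885.55.
EOQ at £45.92 = 313.1 < 1100, so use break Q=1100: TC = 1,969×£45.92 + (1,969/1100.0)×343 + (1100.0/2)×0.30×£45.92 = £98,607.25.
EOQ at £45.68 = 314.0 < 1400, so use break Q=1400: TC = 1,969×£45.68 + (1,969/1400.0)×343 + (1400.0/2)×0.30×£45.68 = £100,019.12.
Lowest total cost among the candidates is at Q = 470.0.

TC* ≈ £96,886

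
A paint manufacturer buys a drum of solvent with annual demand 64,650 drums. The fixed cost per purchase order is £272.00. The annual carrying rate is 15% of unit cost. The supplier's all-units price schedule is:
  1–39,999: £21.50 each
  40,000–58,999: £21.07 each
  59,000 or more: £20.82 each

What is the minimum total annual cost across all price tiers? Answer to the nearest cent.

TC* ≈ £1,400,624.97

Holding cost per unit per year at price C is H = 0.15·C.
Evaluate total cost at each tier's feasible EOQ or, if the EOQ is below the tier, at the tier's minimum quantity.
EOQ at £21.50 = 3302.3 (feasible in tier 1): TC = 64,650×£21.50 + (64,650/3302.3)×272 + (3302.3/2)×0.15×£21.50 = £1,400,624.97.
EOQ at £21.07 = 3335.8 < 40000, so use break Q=40000: TC = 64,650×£21.07 + (64,650/40000.0)×272 + (40000.0/2)×0.15×£21.07 = £1,425,825.12.
EOQ at £20.82 = 3355.8 < 59000, so use break Q=59000: TC = 64,650×£20.82 + (64,650/59000.0)×272 + (59000.0/2)×0.15×£20.82 = £1,438,439.55.
Lowest total cost among the candidates is at Q = 3302.3.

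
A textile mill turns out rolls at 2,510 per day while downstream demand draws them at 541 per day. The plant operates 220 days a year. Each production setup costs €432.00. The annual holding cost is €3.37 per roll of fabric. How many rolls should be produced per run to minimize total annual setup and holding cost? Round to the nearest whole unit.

Annual demand D = 541 × 220 = 119,020.
Production build-up factor (1 − d/p) = 1 − 541/2,510 = 0.7845.
Q* = √(2DS / (H(1 − d/p))) = √(2 × 119,020 × 432 / (3.37 × 0.7845)).
= √(102,833,280 / 2.6436) ≈ 6236.859.

Q* ≈ 6,237 rolls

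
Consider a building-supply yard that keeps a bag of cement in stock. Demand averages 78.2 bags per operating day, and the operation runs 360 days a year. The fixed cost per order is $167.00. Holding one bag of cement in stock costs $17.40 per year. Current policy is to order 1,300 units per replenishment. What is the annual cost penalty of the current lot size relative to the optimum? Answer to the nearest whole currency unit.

Annual demand D = 78.2 × 360 = 28,152.
EOQ = √(2DS/H) = √(2 × 28,152 × 167 / 17.4) ≈ 735.11.
Cost at Q* = (D/Q*)S + (Q*/2)H = √(2DSH) ≈ $12,790.94.
Cost at Q = 1,300: (28,152/1,300)×167 + (1,300/2)×17.4 = $3,616.45 + $11,310.00 = $14,926.45.
Excess = $14,926.45 − $12,790.94 = $2,135.51.

Extra cost ≈ $2,136 per year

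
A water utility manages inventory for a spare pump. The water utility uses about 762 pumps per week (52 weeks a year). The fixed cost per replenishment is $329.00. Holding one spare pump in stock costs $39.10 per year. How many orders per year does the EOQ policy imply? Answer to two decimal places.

N ≈ 48.52 orders per year

Annual demand D = 762 × 52 = 39,624.
The optimal lot size = √(2DS/H) = √(2 × 39,624 × 329 / 39.1) ≈ 816.59.
Orders per year = D / Q* = 39,624 / 816.59 ≈ 48.524.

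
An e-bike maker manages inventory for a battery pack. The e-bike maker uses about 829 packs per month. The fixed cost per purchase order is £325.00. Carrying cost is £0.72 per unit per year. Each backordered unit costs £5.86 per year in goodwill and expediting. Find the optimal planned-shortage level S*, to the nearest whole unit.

Annual demand D = 829 × 12 = 9,948.
With planned backorders, Q* = √(2DS/H) · √((H+B)/B).
√(2DS/H) = √(2 × 9,948 × 325 / 0.72) = 2996.804.
√((H+B)/B) = √((0.72+5.86)/5.86) = 1.0597.
Q* ≈ 3175.576.
S* = Q* · H/(H+B) = 3175.576 × 0.72/6.58 ≈ 347.479.

S* ≈ 347 packs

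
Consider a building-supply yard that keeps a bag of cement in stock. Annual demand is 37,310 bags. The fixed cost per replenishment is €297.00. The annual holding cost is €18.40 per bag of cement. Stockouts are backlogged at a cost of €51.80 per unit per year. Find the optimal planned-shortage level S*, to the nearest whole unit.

With planned backorders, Q* = √(2DS/H) · √((H+B)/B).
√(2DS/H) = √(2 × 37,310 × 297 / 18.4) = 1097.481.
√((H+B)/B) = √((18.4+51.8)/51.8) = 1.1641.
Q* ≈ 1277.617.
S* = Q* · H/(H+B) = 1277.617 × 18.4/70.2 ≈ 334.874.

S* ≈ 335 bags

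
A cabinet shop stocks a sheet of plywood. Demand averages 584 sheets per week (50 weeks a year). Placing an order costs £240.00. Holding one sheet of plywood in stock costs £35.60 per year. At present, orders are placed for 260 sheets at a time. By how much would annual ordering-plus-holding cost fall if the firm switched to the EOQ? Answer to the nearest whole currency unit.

Extra cost ≈ £9,244 per year

Annual demand D = 584 × 50 = 29,200.
EOQ = √(2DS/H) = √(2 × 29,200 × 240 / 35.6) ≈ 627.46.
Cost at Q* = (D/Q*)S + (Q*/2)H = √(2DSH) ≈ £22,337.63.
Cost at Q = 260: (29,200/260)×240 + (260/2)×35.6 = £26,953.85 + £4,628.00 = £31,581.85.
Excess = £31,581.85 − £22,337.63 = £9,244.22.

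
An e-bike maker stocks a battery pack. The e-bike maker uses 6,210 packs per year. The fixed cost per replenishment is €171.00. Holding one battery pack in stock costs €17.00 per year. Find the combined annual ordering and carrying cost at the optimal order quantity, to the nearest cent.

The optimal lot size = √(2DS/H) = √(2 × 6,210 × 171 / 17) ≈ 353.46.
At the optimum the two cost components are equal, so total cost = 2·(Q*/2)H = Q*·H.
Minimum total = √(2DSH) = √(2 × 6,210 × 171 × 17) ≈ 6008.739.

TC* ≈ €6,008.74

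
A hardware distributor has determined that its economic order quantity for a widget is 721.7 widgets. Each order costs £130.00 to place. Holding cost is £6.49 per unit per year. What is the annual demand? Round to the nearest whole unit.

D ≈ 13,001 widgets per year

Invert the EOQ relation Q*² = 2DS/H.
From Q* = √(2DS/H): D = Q*²H / (2S) = 721.7² × 6.49 / (2 × 130) = 13001.240.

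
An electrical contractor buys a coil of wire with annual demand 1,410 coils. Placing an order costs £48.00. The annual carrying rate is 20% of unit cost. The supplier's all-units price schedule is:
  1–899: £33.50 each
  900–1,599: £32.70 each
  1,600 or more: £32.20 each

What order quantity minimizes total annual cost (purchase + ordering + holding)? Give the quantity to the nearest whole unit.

Holding cost per unit per year at price C is H = 0.20·C.
Evaluate total cost at each tier's feasible EOQ or, if the EOQ is below the tier, at the tier's minimum quantity.
EOQ at £33.50 = 142.1 (feasible in tier 1): TC = 1,410×£33.50 + (1,410/142.1)×48 + (142.1/2)×0.20×£33.50 = £48,187.32.
EOQ at £32.70 = 143.9 < 900, so use break Q=900: TC = 1,410×£32.70 + (1,410/900.0)×48 + (900.0/2)×0.20×£32.70 = £49,125.20.
EOQ at £32.20 = 145.0 < 1600, so use break Q=1600: TC = 1,410×£32.20 + (1,410/1600.0)×48 + (1600.0/2)×0.20×£32.20 = £50,596.30.
Lowest total cost is £48,187.32 at Q = 142.1.

Q* ≈ 142 coils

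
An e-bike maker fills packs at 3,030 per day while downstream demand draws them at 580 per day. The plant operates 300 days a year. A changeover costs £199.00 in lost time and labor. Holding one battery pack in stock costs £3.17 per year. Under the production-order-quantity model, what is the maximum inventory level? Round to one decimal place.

Annual demand D = 580 × 300 = 174,000.
Production build-up factor (1 − d/p) = 1 − 580/3,030 = 0.8086.
Q* = √(2DS / (H(1 − d/p))) = √(2 × 174,000 × 199 / (3.17 × 0.8086)).
= √(69,252,000 / 2.5632) ≈ 5197.863.
Maximum inventory = Q*(1 − d/p) = 5197.863 × 0.8086 ≈ 4202.892.

I_max ≈ 4,202.9 packs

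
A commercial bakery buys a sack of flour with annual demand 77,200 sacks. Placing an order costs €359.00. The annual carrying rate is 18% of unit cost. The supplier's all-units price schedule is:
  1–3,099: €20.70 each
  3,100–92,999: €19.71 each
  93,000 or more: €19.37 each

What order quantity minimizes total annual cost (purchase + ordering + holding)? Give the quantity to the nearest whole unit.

Holding cost per unit per year at price C is H = 0.18·C.
For each price level, check whether its EOQ is feasible; otherwise the best quantity at that price is the breakpoint.
Tier 1 (€20.70): EOQ = 3857.0 exceeds tier's upper bound 3099, so this tier is dominated.
EOQ at €19.71 = 3952.7 (feasible in tier 2): TC = 77,200×€19.71 + (77,200/3952.7)×359 + (3952.7/2)×0.18×€19.71 = €1,535,635.31.
EOQ at €19.37 = 3987.2 < 93000, so use break Q=93000: TC = 77,200×€19.37 + (77,200/93000.0)×359 + (93000.0/2)×0.18×€19.37 = €1,657,788.91.
Lowest total cost is €1,535,635.31 at Q = 3952.7.

Q* ≈ 3,953 sacks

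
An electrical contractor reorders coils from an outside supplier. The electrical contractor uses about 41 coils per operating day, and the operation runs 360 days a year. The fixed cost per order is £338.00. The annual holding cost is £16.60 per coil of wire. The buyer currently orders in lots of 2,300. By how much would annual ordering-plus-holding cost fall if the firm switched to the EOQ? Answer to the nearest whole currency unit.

Annual demand D = 41 × 360 = 14,760.
EOQ = √(2DS/H) = √(2 × 14,760 × 338 / 16.6) ≈ 775.29.
Cost at Q* = (D/Q*)S + (Q*/2)H = √(2DSH) ≈ £12,869.76.
Cost at Q = 2,300: (14,760/2,300)×338 + (2,300/2)×16.6 = £2,169.08 + £19,090.00 = £21,259.08.
Excess = £21,259.08 − £12,869.76 = £8,389.31.

Extra cost ≈ £8,389 per year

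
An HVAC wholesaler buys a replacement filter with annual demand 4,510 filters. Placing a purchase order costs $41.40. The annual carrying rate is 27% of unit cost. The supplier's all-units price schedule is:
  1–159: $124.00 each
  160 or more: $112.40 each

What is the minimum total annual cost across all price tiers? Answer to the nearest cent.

TC* ≈ $510,518.80

Holding cost per unit per year at price C is H = 0.27·C.
Candidates are each tier's EOQ (if it falls in that tier) and each price-break quantity.
EOQ at $124.00 = 105.6 (feasible in tier 1): TC = 4,510×$124.00 + (4,510/105.6)×41.4 + (105.6/2)×0.27×$124.00 = $562,775.87.
EOQ at $112.40 = 110.9 < 160, so use break Q=160: TC = 4,510×$112.40 + (4,510/160.0)×41.4 + (160.0/2)×0.27×$112.40 = $510,518.80.
Lowest total cost among the candidates is at Q = 160.0.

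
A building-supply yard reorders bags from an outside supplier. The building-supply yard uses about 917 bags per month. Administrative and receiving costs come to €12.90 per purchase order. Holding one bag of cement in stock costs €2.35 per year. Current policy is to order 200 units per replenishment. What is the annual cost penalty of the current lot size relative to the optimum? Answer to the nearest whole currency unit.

Annual demand D = 917 × 12 = 11,004.
EOQ = √(2DS/H) = √(2 × 11,004 × 12.9 / 2.35) ≈ 347.58.
Cost at Q* = (D/Q*)S + (Q*/2)H = √(2DSH) ≈ €816.81.
Cost at Q = 200: (11,004/200)×12.9 + (200/2)×2.35 = €709.76 + €235.00 = €944.76.
Excess = €944.76 − €816.81 = €127.95.

Extra cost ≈ €128 per year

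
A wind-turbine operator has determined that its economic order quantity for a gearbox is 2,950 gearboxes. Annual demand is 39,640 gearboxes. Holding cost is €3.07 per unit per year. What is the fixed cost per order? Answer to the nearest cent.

S ≈ €336.99

The basic EOQ model gives Q* = √(2DS/H); rearrange for the unknown.
From Q* = √(2DS/H): S = Q*²H / (2D) = 2,950² × 3.07 / (2 × 39,640) = 336.9914.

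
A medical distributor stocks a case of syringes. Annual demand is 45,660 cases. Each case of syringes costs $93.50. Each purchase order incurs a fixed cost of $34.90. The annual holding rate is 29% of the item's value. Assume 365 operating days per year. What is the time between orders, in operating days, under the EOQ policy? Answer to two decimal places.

T ≈ 2.74 days

Holding cost H = 0.29 × $93.50 = $27.1150 per unit per year.
Q* = √(2DS/H) = √(2 × 45,660 × 34.9 / 27.115) ≈ 342.84.
Cycle time = Q*/D × 365 = 342.84 / 45,660 × 365 ≈ 2.741 days.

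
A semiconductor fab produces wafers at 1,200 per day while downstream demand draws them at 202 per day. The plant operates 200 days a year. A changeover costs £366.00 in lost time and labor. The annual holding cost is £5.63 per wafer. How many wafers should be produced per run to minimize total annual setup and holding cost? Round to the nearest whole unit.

Annual demand D = 202 × 200 = 40,400.
Production build-up factor (1 − d/p) = 1 − 202/1,200 = 0.8317.
Q* = √(2DS / (H(1 − d/p))) = √(2 × 40,400 × 366 / (5.63 × 0.8317)).
= √(29,572,800 / 4.6823) ≈ 2513.144.

Q* ≈ 2,513 wafers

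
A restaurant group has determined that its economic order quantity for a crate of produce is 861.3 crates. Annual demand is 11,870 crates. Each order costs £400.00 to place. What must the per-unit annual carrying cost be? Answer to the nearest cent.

H ≈ £12.80

The basic EOQ model gives Q* = √(2DS/H); rearrange for the unknown.
From Q* = √(2DS/H): H = 2DS / Q*² = 2 × 11,870 × 400 / 861.3² = 12.8006.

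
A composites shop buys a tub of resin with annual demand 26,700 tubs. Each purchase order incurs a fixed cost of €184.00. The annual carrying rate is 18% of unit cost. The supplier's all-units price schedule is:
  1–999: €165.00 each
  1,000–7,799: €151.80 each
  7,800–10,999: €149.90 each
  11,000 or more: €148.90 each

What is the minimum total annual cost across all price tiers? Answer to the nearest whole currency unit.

TC* ≈ €4,071,635

Holding cost per unit per year at price C is H = 0.18·C.
For each price level, check whether its EOQ is feasible; otherwise the best quantity at that price is the breakpoint.
EOQ at €165.00 = 575.2 (feasible in tier 1): TC = 26,700×€165.00 + (26,700/575.2)×184 + (575.2/2)×0.18×€165.00 = €4,422,582.75.
EOQ at €151.80 = 599.7 < 1000, so use break Q=1000: TC = 26,700×€151.80 + (26,700/1000.0)×184 + (1000.0/2)×0.18×€151.80 = €4,071,634.80.
EOQ at €149.90 = 603.5 < 7800, so use break Q=7800: TC = 26,700×€149.90 + (26,700/7800.0)×184 + (7800.0/2)×0.18×€149.90 = €4,108,189.65.
EOQ at €148.90 = 605.5 < 11000, so use break Q=11000: TC = 26,700×€148.90 + (26,700/11000.0)×184 + (11000.0/2)×0.18×€148.90 = €4,123,487.62.
Lowest total cost among the candidates is at Q = 1000.0.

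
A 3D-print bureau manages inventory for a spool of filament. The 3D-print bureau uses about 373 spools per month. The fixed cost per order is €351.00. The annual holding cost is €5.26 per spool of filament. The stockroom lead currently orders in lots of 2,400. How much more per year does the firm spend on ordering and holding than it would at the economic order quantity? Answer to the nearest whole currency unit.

Extra cost ≈ €2,901 per year

Annual demand D = 373 × 12 = 4,476.
EOQ = √(2DS/H) = √(2 × 4,476 × 351 / 5.26) ≈ 772.90.
Cost at Q* = (D/Q*)S + (Q*/2)H = √(2DSH) ≈ €4,065.43.
Cost at Q = 2,400: (4,476/2,400)×351 + (2,400/2)×5.26 = €654.62 + €6,312.00 = €6,966.61.
Excess = €6,966.61 − €4,065.43 = €2,901.19.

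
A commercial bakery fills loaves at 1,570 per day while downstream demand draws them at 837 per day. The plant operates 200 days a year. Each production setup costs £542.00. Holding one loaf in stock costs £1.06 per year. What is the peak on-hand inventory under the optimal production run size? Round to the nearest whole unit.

I_max ≈ 8,940 loaves

Annual demand D = 837 × 200 = 167,400.
Production build-up factor (1 − d/p) = 1 − 837/1,570 = 0.4669.
Q* = √(2DS / (H(1 − d/p))) = √(2 × 167,400 × 542 / (1.06 × 0.4669)).
= √(181,461,600 / 0.4949) ≈ 19148.611.
Maximum inventory = Q*(1 − d/p) = 19148.611 × 0.4669 ≈ 8940.084.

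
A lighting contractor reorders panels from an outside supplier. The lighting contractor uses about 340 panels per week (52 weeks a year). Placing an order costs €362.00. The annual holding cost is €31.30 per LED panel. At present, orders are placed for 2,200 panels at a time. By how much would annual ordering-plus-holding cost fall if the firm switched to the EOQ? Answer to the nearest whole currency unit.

Extra cost ≈ €17,323 per year

Annual demand D = 340 × 52 = 17,680.
EOQ = √(2DS/H) = √(2 × 17,680 × 362 / 31.3) ≈ 639.50.
Cost at Q* = (D/Q*)S + (Q*/2)H = √(2DSH) ≈ €20,016.24.
Cost at Q = 2,200: (17,680/2,200)×362 + (2,200/2)×31.3 = €2,909.16 + €34,430.00 = €37,339.16.
Excess = €37,339.16 − €20,016.24 = €17,322.92.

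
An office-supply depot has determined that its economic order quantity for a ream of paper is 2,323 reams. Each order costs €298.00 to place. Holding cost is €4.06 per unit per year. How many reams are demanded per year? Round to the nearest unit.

The basic EOQ model gives Q* = √(2DS/H); rearrange for the unknown.
From Q* = √(2DS/H): D = Q*²H / (2S) = 2,323² × 4.06 / (2 × 298) = 36760.228.

D ≈ 36,760 reams per year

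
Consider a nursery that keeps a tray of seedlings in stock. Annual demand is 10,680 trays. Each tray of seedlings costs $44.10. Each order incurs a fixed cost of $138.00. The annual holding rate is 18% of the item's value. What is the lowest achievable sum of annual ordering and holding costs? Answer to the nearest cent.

Holding cost H = 0.18 × $44.10 = $7.9380 per unit per year.
EOQ = √(2DS/H) = √(2 × 10,680 × 138 / 7.938) ≈ 609.37.
At Q*, ordering cost (D/Q*)S equals holding cost (Q*/2)H, each = √(DSH/2).
Minimum total = √(2DSH) = √(2 × 10,680 × 138 × 7.938) ≈ 4837.219.

TC* ≈ $4,837.22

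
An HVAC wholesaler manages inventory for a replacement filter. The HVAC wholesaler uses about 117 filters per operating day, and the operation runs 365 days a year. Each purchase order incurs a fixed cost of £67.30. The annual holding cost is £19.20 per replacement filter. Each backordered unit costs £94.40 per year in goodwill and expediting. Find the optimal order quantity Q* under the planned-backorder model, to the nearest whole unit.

Q* ≈ 600 filters

Annual demand D = 117 × 365 = 42,705.
With planned backorders, Q* = √(2DS/H) · √((H+B)/B).
√(2DS/H) = √(2 × 42,705 × 67.3 / 19.2) = 547.156.
√((H+B)/B) = √((19.2+94.4)/94.4) = 1.0970.
Q* ≈ 600.226.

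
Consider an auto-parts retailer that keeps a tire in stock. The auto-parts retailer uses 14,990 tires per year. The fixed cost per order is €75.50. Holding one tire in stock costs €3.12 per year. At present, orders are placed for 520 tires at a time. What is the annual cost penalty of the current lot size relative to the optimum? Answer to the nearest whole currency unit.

EOQ = √(2DS/H) = √(2 × 14,990 × 75.5 / 3.12) ≈ 851.75.
Cost at Q* = (D/Q*)S + (Q*/2)H = √(2DSH) ≈ €2,657.46.
Cost at Q = 520: (14,990/520)×75.5 + (520/2)×3.12 = €2,176.43 + €811.20 = €2,987.63.
Excess = €2,987.63 − €2,657.46 = €330.17.

Extra cost ≈ €330 per year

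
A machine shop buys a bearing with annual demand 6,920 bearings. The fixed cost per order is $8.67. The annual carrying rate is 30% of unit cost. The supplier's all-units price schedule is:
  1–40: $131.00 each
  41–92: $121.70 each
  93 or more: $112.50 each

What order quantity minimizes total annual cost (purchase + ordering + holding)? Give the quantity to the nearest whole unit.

Q* ≈ 93 bearings

Holding cost per unit per year at price C is H = 0.30·C.
Evaluate total cost at each tier's feasible EOQ or, if the EOQ is below the tier, at the tier's minimum quantity.
Tier 1 ($131.00): EOQ = 55.3 exceeds tier's upper bound 40, so this tier is dominated.
EOQ at $121.70 = 57.3 (feasible in tier 2): TC = 6,920×$121.70 + (6,920/57.3)×8.67 + (57.3/2)×0.30×$121.70 = $844,257.07.
EOQ at $112.50 = 59.6 < 93, so use break Q=93: TC = 6,920×$112.50 + (6,920/93.0)×8.67 + (93.0/2)×0.30×$112.50 = $780,714.50.
Lowest total cost is $780,714.50 at Q = 93.0.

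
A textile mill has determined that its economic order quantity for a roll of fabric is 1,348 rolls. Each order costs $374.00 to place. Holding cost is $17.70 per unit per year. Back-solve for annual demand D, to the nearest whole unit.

D ≈ 42,998 rolls per year

Invert the EOQ relation Q*² = 2DS/H.
From Q* = √(2DS/H): D = Q*²H / (2S) = 1,348² × 17.7 / (2 × 374) = 42998.317.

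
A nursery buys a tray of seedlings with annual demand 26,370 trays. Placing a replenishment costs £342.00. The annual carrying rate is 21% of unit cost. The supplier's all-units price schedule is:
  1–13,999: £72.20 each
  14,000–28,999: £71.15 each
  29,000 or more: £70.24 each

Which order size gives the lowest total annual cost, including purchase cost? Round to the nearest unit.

Holding cost per unit per year at price C is H = 0.21·C.
Evaluate total cost at each tier's feasible EOQ or, if the EOQ is below the tier, at the tier's minimum quantity.
EOQ at £72.20 = 1090.7 (feasible in tier 1): TC = 26,370×£72.20 + (26,370/1090.7)×342 + (1090.7/2)×0.21×£72.20 = £1,920,451.18.
EOQ at £71.15 = 1098.7 < 14000, so use break Q=14000: TC = 26,370×£71.15 + (26,370/14000.0)×342 + (14000.0/2)×0.21×£71.15 = £1,981,460.18.
EOQ at £70.24 = 1105.8 < 29000, so use break Q=29000: TC = 26,370×£70.24 + (26,370/29000.0)×342 + (29000.0/2)×0.21×£70.24 = £2,066,420.58.
Lowest total cost is £1,920,451.18 at Q = 1090.7.

Q* ≈ 1,091 trays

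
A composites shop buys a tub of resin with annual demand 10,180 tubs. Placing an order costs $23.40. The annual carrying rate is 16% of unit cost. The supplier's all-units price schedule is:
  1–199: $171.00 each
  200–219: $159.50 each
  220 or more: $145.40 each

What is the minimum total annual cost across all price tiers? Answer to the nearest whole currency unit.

TC* ≈ $1,483,814

Holding cost per unit per year at price C is H = 0.16·C.
For each price level, check whether its EOQ is feasible; otherwise the best quantity at that price is the breakpoint.
EOQ at $171.00 = 132.0 (feasible in tier 1): TC = 10,180×$171.00 + (10,180/132.0)×23.4 + (132.0/2)×0.16×$171.00 = $1,744,390.40.
EOQ at $159.50 = 136.6 < 200, so use break Q=200: TC = 10,180×$159.50 + (10,180/200.0)×23.4 + (200.0/2)×0.16×$159.50 = $1,627,453.06.
EOQ at $145.40 = 143.1 < 220, so use break Q=220: TC = 10,180×$145.40 + (10,180/220.0)×23.4 + (220.0/2)×0.16×$145.40 = $1,483,813.82.
Lowest total cost among the candidates is at Q = 220.0.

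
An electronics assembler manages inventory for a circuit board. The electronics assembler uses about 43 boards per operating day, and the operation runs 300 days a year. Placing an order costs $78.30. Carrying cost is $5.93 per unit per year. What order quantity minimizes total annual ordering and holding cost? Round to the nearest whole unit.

Annual demand D = 43 × 300 = 12,900.
EOQ = √(2DS / H) = √(2 × 12,900 × 78.3 / 5.93).
= √(2,020,140 / 5.93) = √340,664.4182 ≈ 583.665.

Q* ≈ 584 boards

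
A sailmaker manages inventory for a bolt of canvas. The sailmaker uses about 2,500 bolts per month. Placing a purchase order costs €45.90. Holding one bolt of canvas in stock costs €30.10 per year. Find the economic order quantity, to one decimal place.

Annual demand D = 2,500 × 12 = 30,000.
EOQ = √(2DS / H) = √(2 × 30,000 × 45.9 / 30.1).
= √(2,754,000 / 30.1) = √91,495.0166 ≈ 302.481.

Q* ≈ 302.5 bolts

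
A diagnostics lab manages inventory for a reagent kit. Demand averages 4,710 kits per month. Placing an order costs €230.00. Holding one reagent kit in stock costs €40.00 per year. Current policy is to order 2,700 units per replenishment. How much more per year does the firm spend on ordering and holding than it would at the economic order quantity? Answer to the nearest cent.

Annual demand D = 4,710 × 12 = 56,520.
EOQ = √(2DS/H) = √(2 × 56,520 × 230 / 40) ≈ 806.21.
Cost at Q* = (D/Q*)S + (Q*/2)H = √(2DSH) ≈ €32,248.53.
Cost at Q = 2,700: (56,520/2,700)×230 + (2,700/2)×40 = €4,814.67 + €54,000.00 = €58,814.67.
Excess = €58,814.67 − €32,248.53 = €26,566.13.

Extra cost ≈ €26,566.13 per year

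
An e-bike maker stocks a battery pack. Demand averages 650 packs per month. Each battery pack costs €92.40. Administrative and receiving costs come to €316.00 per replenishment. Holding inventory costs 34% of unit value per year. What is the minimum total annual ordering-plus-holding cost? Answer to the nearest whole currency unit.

TC* ≈ €12,445

Annual demand D = 650 × 12 = 7,800.
Holding cost H = 0.34 × €92.40 = €31.4160 per unit per year.
The optimal lot size = √(2DS/H) = √(2 × 7,800 × 316 / 31.416) ≈ 396.12.
At the optimum the two cost components are equal, so total cost = 2·(Q*/2)H = Q*·H.
Minimum total = √(2DSH) = √(2 × 7,800 × 316 × 31.416) ≈ 12444.610.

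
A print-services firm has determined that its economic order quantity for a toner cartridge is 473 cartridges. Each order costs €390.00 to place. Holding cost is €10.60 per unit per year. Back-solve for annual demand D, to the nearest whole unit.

The basic EOQ model gives Q* = √(2DS/H); rearrange for the unknown.
From Q* = √(2DS/H): D = Q*²H / (2S) = 473² × 10.6 / (2 × 390) = 3040.420.

D ≈ 3,040 cartridges per year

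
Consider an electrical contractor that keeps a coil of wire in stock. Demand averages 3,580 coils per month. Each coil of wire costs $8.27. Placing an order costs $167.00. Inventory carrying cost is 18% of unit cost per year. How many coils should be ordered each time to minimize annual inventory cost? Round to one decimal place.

Q* ≈ 3,104.7 coils

Annual demand D = 3,580 × 12 = 42,960.
Holding cost H = 0.18 × $8.27 = $1.4886 per unit per year.
EOQ = √(2DS / H) = √(2 × 42,960 × 167 / 1.4886).
= √(14,348,640 / 1.4886) = √9,639,016.5256 ≈ 3104.677.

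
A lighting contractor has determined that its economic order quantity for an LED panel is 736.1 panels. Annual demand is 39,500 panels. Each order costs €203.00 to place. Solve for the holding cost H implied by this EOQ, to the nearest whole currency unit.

H ≈ €30

Invert the EOQ relation Q*² = 2DS/H.
From Q* = √(2DS/H): H = 2DS / Q*² = 2 × 39,500 × 203 / 736.1² = 29.5971.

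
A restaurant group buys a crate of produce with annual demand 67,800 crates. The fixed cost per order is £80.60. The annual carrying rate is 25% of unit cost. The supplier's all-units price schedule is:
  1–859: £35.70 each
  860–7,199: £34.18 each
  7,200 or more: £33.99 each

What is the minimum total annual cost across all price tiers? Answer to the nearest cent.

Holding cost per unit per year at price C is H = 0.25·C.
Evaluate total cost at each tier's feasible EOQ or, if the EOQ is below the tier, at the tier's minimum quantity.
Tier 1 (£35.70): EOQ = 1106.6 exceeds tier's upper bound 859, so this tier is dominated.
EOQ at £34.18 = 1130.9 (feasible in tier 2): TC = 67,800×£34.18 + (67,800/1130.9)×80.6 + (1130.9/2)×0.25×£34.18 = £2,327,067.92.
EOQ at £33.99 = 1134.1 < 7200, so use break Q=7200: TC = 67,800×£33.99 + (67,800/7200.0)×80.6 + (7200.0/2)×0.25×£33.99 = £2,335,871.98.
Lowest total cost among the candidates is at Q = 1130.9.

TC* ≈ £2,327,067.92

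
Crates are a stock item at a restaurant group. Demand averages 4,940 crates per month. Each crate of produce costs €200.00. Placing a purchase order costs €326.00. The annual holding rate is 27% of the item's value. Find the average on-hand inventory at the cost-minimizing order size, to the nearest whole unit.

Annual demand D = 4,940 × 12 = 59,280.
Holding cost H = 0.27 × €200.00 = €54.0000 per unit per year.
The optimal lot size = √(2DS/H) = √(2 × 59,280 × 326 / 54) ≈ 846.02.
Average inventory = Q*/2 ≈ 846.02 / 2 = 423.010.

Average inventory ≈ 423 crates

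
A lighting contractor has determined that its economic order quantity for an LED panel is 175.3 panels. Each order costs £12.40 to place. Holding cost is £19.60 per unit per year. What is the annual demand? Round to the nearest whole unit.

D ≈ 24,287 panels per year

Squaring Q* = √(2DS/H) gives Q*² = 2DS/H.
From Q* = √(2DS/H): D = Q*²H / (2S) = 175.3² × 19.6 / (2 × 12.4) = 24286.684.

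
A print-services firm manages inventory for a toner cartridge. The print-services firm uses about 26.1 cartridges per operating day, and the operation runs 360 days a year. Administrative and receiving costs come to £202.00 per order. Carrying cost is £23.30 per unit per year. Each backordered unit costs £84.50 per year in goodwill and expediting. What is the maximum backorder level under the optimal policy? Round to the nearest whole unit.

Annual demand D = 26.1 × 360 = 9,396.
With planned backorders, Q* = √(2DS/H) · √((H+B)/B).
√(2DS/H) = √(2 × 9,396 × 202 / 23.3) = 403.631.
√((H+B)/B) = √((23.3+84.5)/84.5) = 1.1295.
Q* ≈ 455.895.
S* = Q* · H/(H+B) = 455.895 × 23.3/107.8 ≈ 98.538.

S* ≈ 99 cartridges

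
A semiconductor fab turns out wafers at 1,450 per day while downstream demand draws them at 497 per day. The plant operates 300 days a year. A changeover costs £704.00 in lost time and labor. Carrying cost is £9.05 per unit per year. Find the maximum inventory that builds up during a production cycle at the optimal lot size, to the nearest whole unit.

Annual demand D = 497 × 300 = 149,100.
Production build-up factor (1 − d/p) = 1 − 497/1,450 = 0.6572.
Q* = √(2DS / (H(1 − d/p))) = √(2 × 149,100 × 704 / (9.05 × 0.6572)).
= √(209,932,800 / 5.948) ≈ 5940.916.
Maximum inventory = Q*(1 − d/p) = 5940.916 × 0.6572 ≈ 3904.616.

I_max ≈ 3,905 wafers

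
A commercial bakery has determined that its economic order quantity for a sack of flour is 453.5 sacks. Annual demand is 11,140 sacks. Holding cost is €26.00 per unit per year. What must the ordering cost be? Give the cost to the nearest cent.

Squaring Q* = √(2DS/H) gives Q*² = 2DS/H.
From Q* = √(2DS/H): S = Q*²H / (2D) = 453.5² × 26 / (2 × 11,140) = 240.0008.

S ≈ €240.00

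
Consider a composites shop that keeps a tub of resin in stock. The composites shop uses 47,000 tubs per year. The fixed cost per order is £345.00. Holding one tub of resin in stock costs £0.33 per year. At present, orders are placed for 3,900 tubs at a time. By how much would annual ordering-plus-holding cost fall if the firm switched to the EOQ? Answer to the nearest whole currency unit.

Extra cost ≈ £1,530 per year

EOQ = √(2DS/H) = √(2 × 47,000 × 345 / 0.33) ≈ 9913.26.
Cost at Q* = (D/Q*)S + (Q*/2)H = √(2DSH) ≈ £3,271.38.
Cost at Q = 3,900: (47,000/3,900)×345 + (3,900/2)×0.33 = £4,157.69 + £643.50 = £4,801.19.
Excess = £4,801.19 − £3,271.38 = £1,529.82.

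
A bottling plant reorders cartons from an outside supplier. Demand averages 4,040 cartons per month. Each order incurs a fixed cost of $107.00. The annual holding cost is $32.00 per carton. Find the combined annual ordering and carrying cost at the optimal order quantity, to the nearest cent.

TC* ≈ $18,220.62

Annual demand D = 4,040 × 12 = 48,480.
The optimal lot size = √(2DS/H) = √(2 × 48,480 × 107 / 32) ≈ 569.39.
At the optimum the two cost components are equal, so total cost = 2·(Q*/2)H = Q*·H.
Minimum total = √(2DSH) = √(2 × 48,480 × 107 × 32) ≈ 18220.621.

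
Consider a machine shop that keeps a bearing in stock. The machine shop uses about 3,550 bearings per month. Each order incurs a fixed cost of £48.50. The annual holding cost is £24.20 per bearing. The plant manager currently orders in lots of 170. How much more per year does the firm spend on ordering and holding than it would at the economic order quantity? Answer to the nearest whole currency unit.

Annual demand D = 3,550 × 12 = 42,600.
EOQ = √(2DS/H) = √(2 × 42,600 × 48.5 / 24.2) ≈ 413.22.
Cost at Q* = (D/Q*)S + (Q*/2)H = √(2DSH) ≈ £9,999.96.
Cost at Q = 170: (42,600/170)×48.5 + (170/2)×24.2 = £12,153.53 + £2,057.00 = £14,210.53.
Excess = £14,210.53 − £9,999.96 = £4,210.57.

Extra cost ≈ £4,211 per year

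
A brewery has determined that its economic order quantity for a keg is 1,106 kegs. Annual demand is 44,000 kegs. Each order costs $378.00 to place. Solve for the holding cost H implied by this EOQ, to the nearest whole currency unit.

H ≈ $27

The basic EOQ model gives Q* = √(2DS/H); rearrange for the unknown.
From Q* = √(2DS/H): H = 2DS / Q*² = 2 × 44,000 × 378 / 1,106² = 27.1934.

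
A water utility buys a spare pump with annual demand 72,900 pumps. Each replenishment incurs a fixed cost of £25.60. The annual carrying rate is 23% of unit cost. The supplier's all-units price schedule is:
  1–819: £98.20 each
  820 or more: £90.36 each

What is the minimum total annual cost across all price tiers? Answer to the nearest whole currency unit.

Holding cost per unit per year at price C is H = 0.23·C.
Evaluate total cost at each tier's feasible EOQ or, if the EOQ is below the tier, at the tier's minimum quantity.
EOQ at £98.20 = 406.5 (feasible in tier 1): TC = 72,900×£98.20 + (72,900/406.5)×25.6 + (406.5/2)×0.23×£98.20 = £7,167,961.60.
EOQ at £90.36 = 423.8 < 820, so use break Q=820: TC = 72,900×£90.36 + (72,900/820.0)×25.6 + (820.0/2)×0.23×£90.36 = £6,598,040.85.
Lowest total cost among the candidates is at Q = 820.0.

TC* ≈ £6,598,041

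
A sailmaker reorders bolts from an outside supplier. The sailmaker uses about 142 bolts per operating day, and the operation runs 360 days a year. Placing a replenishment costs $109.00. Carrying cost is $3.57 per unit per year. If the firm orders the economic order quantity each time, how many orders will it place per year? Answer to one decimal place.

Annual demand D = 142 × 360 = 51,120.
The optimal lot size = √(2DS/H) = √(2 × 51,120 × 109 / 3.57) ≈ 1766.81.
Orders per year = D / Q* = 51,120 / 1766.81 ≈ 28.934.

N ≈ 28.9 orders per year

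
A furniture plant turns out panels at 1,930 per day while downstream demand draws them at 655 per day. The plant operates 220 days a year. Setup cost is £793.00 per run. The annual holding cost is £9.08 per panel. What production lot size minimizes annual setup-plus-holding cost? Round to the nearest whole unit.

Annual demand D = 655 × 220 = 144,100.
Production build-up factor (1 − d/p) = 1 − 655/1,930 = 0.6606.
Q* = √(2DS / (H(1 − d/p))) = √(2 × 144,100 × 793 / (9.08 × 0.6606)).
= √(228,542,600 / 5.9984) ≈ 6172.544.

Q* ≈ 6,173 panels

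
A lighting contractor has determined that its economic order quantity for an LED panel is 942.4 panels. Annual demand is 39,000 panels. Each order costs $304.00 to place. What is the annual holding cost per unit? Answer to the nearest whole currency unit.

Squaring Q* = √(2DS/H) gives Q*² = 2DS/H.
From Q* = √(2DS/H): H = 2DS / Q*² = 2 × 39,000 × 304 / 942.4² = 26.6992.

H ≈ $27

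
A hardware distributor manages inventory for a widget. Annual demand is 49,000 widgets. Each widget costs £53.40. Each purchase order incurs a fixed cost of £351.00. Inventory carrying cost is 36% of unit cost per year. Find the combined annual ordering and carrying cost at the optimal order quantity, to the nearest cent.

TC* ≈ £25,715.12

Holding cost H = 0.36 × £53.40 = £19.2240 per unit per year.
EOQ = √(2DS/H) = √(2 × 49,000 × 351 / 19.224) ≈ 1337.66.
At the optimum the two cost components are equal, so total cost = 2·(Q*/2)H = Q*·H.
Minimum total = √(2DSH) = √(2 × 49,000 × 351 × 19.224) ≈ 25715.115.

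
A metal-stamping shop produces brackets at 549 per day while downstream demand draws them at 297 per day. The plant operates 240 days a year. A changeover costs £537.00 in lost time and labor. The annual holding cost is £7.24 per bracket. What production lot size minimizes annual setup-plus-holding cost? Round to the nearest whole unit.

Q* ≈ 4,800 brackets

Annual demand D = 297 × 240 = 71,280.
Production build-up factor (1 − d/p) = 1 − 297/549 = 0.4590.
Q* = √(2DS / (H(1 − d/p))) = √(2 × 71,280 × 537 / (7.24 × 0.4590)).
= √(76,554,720 / 3.3233) ≈ 4799.573.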